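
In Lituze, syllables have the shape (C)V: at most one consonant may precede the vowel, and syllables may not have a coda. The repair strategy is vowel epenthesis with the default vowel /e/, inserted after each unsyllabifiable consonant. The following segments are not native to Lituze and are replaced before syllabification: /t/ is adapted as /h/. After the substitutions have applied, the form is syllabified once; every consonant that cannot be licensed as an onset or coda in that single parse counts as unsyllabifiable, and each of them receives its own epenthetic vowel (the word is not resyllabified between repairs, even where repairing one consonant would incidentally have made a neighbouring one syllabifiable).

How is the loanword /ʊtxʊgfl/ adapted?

Substitution: /t/ → /h/, giving /ʊhxʊgfl/.
Under (C)V, the unsyllabifiable consonants are /h/, /g/, /f/, /l/ (no codas are permitted; onsets are limited to one consonant).
Inserting the epenthetic vowel yields /h/ → /he/, /g/ → /ge/, /f/ → /fe/, /l/ → /le/.

ʊhexʊgefele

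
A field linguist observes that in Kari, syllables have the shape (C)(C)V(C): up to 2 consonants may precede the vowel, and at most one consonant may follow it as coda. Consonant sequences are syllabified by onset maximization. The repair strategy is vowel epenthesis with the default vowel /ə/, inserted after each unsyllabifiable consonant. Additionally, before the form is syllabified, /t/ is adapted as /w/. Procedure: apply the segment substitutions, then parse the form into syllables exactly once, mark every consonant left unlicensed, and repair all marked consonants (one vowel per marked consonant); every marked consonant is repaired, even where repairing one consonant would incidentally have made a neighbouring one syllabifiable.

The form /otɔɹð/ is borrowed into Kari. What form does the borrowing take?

Substitution: /t/ → /w/, giving /owɔɹð/.
Under (C)(C)V(C), the unsyllabifiable consonants are /ð/ (at most one coda consonant is licensed; onsets may contain at most 2 consonants).
Each unlicensed consonant becomes the onset of a new syllable: /ð/ → /ðə/.

owɔɹðə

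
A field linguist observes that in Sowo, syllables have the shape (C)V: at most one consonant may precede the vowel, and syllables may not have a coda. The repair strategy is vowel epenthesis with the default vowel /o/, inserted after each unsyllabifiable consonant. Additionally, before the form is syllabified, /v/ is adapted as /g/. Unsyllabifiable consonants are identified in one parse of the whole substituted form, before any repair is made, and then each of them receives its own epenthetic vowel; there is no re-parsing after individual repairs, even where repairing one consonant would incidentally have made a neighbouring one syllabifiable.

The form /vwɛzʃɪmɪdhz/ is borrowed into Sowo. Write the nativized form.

gowɛzoʃɪmɪdohozo

Substitution: /v/ → /g/, giving /gwɛzʃɪmɪdhz/.
Under (C)V, the unsyllabifiable consonants are /g/, /z/, /d/, /h/, /z/ (no codas are permitted; onsets are limited to one consonant).
Each unlicensed consonant becomes the onset of a new syllable: /g/ → /go/, /z/ → /zo/, /d/ → /do/, /h/ → /ho/, /z/ → /zo/.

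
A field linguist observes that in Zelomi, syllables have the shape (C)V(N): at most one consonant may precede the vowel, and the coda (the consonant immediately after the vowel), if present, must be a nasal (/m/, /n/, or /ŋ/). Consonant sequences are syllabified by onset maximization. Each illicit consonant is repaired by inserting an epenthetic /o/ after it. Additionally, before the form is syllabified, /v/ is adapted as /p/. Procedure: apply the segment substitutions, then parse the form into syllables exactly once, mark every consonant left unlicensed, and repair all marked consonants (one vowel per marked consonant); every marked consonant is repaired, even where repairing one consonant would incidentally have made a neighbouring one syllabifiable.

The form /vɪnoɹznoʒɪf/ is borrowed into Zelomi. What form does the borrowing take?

pɪnoɹozonoʒɪfo

Substitution: /v/ → /p/, giving /pɪnoɹznoʒɪf/.
Under (C)V(N), the unsyllabifiable consonants are /ɹ/, /z/, /f/ (only a nasal (/m/, /n/, or /ŋ/) is licensed in coda position; onsets are limited to one consonant).
Epenthesis after each stranded consonant: /ɹ/ → /ɹo/, /z/ → /zo/, /f/ → /fo/.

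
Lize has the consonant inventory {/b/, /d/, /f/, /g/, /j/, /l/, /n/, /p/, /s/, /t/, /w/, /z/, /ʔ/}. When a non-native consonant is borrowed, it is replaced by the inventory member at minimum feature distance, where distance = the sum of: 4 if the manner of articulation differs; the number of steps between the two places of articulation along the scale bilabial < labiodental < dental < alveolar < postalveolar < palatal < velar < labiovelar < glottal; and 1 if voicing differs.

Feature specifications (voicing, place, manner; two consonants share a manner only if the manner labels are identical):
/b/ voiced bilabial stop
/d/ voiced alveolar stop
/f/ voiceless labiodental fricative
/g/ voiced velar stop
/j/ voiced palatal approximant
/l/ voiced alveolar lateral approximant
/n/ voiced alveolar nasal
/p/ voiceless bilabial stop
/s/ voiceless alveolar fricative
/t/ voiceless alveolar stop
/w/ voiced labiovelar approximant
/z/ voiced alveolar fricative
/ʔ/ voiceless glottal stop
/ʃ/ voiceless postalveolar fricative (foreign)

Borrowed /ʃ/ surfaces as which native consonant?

s

/s/ is closest: same manner (fricative), place distance 1 (postalveolar→alveolar), same voicing; total 1. Next closest is /z/ at distance 2.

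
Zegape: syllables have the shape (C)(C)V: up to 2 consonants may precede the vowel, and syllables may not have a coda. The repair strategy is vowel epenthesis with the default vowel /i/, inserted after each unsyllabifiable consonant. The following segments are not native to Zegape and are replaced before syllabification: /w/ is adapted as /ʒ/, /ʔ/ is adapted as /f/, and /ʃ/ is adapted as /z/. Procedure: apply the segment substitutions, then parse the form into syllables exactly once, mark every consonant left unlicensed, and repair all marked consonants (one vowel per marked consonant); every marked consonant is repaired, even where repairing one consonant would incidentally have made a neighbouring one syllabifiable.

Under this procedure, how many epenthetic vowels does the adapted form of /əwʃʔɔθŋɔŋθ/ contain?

3

After substitution the input is /əʒzfɔθŋɔŋθ/.
The unsyllabifiable consonants are /ʒ/, /ŋ/, /θ/; each receives one epenthetic vowel.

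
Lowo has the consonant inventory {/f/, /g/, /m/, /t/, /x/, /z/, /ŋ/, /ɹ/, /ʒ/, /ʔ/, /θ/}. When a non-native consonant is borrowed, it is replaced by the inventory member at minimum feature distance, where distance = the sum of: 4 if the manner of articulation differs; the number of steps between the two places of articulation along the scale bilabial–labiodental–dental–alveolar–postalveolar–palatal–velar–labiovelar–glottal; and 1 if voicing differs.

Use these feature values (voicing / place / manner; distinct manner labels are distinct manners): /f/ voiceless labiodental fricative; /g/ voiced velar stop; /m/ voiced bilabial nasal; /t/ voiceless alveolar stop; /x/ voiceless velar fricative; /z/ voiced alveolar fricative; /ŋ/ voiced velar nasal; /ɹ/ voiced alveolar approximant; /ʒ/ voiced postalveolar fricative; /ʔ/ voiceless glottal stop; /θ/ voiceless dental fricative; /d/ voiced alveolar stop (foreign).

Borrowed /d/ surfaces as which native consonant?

/t/ is closest: same manner (stop), place distance 0 (alveolar→alveolar), voicing differs (+1); total 1. Next closest is /g/ at distance 3.

t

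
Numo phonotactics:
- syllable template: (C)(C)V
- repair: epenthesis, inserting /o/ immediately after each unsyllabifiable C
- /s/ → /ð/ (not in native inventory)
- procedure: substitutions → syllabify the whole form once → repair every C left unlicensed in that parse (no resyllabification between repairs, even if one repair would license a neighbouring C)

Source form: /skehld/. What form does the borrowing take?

Substitution: /s/ → /ð/, giving /ðkehld/.
Under (C)(C)V, the unsyllabifiable consonants are /h/, /l/, /d/ (no codas are permitted; onsets may contain at most 2 consonants).
Epenthesis after each stranded consonant: /h/ → /ho/, /l/ → /lo/, /d/ → /do/.

ðkeholodo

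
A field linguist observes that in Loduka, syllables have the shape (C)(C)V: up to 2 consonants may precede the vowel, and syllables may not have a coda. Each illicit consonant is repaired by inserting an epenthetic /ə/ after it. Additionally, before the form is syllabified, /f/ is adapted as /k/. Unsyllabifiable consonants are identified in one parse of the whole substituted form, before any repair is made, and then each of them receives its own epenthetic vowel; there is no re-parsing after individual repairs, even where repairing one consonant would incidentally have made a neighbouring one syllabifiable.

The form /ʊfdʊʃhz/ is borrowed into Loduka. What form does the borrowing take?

Substitution: /f/ → /k/, giving /ʊkdʊʃhz/.
The consonants /ʃ/, /h/, /z/ cannot be parsed into a legal (C)(C)V syllable (no codas are permitted; onsets may contain at most 2 consonants).
Inserting the epenthetic vowel yields /ʃ/ → /ʃə/, /h/ → /hə/, /z/ → /zə/.

ʊkdʊʃəhəzə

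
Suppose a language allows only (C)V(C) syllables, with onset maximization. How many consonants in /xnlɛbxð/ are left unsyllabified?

4

Syllabifying with onset maximization leaves /x/, /n/, /x/, /ð/ stranded (at most one coda consonant is licensed; onsets are limited to one consonant).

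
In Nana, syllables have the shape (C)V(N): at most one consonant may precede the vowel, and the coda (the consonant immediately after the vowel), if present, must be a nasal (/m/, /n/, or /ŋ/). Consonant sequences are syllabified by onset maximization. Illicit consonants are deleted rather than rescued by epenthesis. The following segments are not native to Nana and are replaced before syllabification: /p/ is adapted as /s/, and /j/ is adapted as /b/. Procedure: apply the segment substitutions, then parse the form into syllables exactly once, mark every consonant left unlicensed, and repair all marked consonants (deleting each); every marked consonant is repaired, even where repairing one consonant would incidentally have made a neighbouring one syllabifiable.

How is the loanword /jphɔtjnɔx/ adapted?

hɔnɔ

Substitution: /j/ → /b/, /p/ → /s/, giving /bshɔtbnɔx/.
Syllabifying with onset maximization leaves /b/, /s/, /t/, /b/, /x/ stranded (only a nasal (/m/, /n/, or /ŋ/) is licensed in coda position; onsets are limited to one consonant).
Deletion applies to /b/, /s/, /t/, /b/, /x/.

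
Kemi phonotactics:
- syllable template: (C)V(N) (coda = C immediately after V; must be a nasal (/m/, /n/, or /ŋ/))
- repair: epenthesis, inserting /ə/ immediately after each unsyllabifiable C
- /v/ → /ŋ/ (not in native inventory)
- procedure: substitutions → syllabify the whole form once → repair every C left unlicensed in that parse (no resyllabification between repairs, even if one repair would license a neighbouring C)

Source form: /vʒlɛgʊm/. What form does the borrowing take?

Substitution: /v/ → /ŋ/, giving /ŋʒlɛgʊm/.
The consonants /ŋ/, /ʒ/ cannot be parsed into a legal (C)V(N) syllable (only a nasal (/m/, /n/, or /ŋ/) is licensed in coda position; onsets are limited to one consonant).
Inserting the epenthetic vowel yields /ŋ/ → /ŋə/, /ʒ/ → /ʒə/.

ŋəʒəlɛgʊm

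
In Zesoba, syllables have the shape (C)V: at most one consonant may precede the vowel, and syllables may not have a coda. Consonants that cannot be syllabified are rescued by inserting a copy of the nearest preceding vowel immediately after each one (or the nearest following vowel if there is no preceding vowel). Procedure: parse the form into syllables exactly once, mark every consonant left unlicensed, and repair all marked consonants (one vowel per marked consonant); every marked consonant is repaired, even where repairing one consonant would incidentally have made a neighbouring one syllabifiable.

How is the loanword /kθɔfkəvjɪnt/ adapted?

kɔθɔfɔkəvəjɪnɪtɪ

The consonants /k/, /f/, /v/, /n/, /t/ cannot be parsed into a legal (C)V syllable (no codas are permitted; onsets are limited to one consonant).
Each unlicensed consonant becomes the onset of a new syllable: /k/ → /kɔ/, /f/ → /fɔ/, /v/ → /və/, /n/ → /nɪ/, /t/ → /tɪ/.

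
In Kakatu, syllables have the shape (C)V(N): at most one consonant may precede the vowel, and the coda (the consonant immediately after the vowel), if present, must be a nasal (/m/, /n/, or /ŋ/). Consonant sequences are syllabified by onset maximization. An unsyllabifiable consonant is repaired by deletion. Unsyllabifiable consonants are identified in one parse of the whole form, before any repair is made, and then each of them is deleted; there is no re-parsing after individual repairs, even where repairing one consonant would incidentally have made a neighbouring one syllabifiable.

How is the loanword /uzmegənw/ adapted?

Under (C)V(N), the unsyllabifiable consonants are /z/, /w/ (only a nasal (/m/, /n/, or /ŋ/) is licensed in coda position; onsets are limited to one consonant).
Deletion applies to /z/, /w/.

umegən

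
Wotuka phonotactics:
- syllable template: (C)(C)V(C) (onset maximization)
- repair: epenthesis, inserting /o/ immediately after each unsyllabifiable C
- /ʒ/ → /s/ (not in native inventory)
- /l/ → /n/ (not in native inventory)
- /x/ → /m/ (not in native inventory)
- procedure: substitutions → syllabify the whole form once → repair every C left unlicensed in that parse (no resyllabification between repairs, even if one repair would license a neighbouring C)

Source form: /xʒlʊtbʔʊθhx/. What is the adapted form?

Substitution: /x/ → /m/, /ʒ/ → /s/, /l/ → /n/, giving /msnʊtbʔʊθhm/.
Syllabifying with onset maximization leaves /m/, /h/, /m/ stranded (at most one coda consonant is licensed; onsets may contain at most 2 consonants).
Epenthesis after each stranded consonant: /m/ → /mo/, /h/ → /ho/, /m/ → /mo/.

mosnʊtbʔʊθhomo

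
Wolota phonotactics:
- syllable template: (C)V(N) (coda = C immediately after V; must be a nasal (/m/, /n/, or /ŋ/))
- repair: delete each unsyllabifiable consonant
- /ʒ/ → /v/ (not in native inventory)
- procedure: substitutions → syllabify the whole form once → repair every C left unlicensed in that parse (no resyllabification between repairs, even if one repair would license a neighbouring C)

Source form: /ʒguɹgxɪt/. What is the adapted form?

guxɪ

Substitution: /ʒ/ → /v/, giving /vguɹgxɪt/.
The consonants /v/, /ɹ/, /g/, /t/ cannot be parsed into a legal (C)V(N) syllable (only a nasal (/m/, /n/, or /ŋ/) is licensed in coda position; onsets are limited to one consonant).
Each unlicensed consonant is deleted: /v/, /ɹ/, /g/, /t/.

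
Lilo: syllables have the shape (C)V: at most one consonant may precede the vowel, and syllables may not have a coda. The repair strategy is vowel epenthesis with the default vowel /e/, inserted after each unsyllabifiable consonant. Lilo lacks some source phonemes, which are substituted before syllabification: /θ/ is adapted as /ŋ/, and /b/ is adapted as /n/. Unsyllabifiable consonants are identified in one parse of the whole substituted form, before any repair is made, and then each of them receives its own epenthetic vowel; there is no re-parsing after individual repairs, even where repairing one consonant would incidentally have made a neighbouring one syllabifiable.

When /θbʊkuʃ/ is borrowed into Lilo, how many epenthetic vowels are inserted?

2

After substitution the input is /ŋnʊkuʃ/.
The unsyllabifiable consonants are /ŋ/, /ʃ/; each receives one epenthetic vowel.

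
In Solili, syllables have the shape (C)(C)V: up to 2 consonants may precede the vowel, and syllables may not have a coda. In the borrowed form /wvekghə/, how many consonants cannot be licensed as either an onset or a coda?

The consonants /k/ cannot be parsed into a legal (C)(C)V syllable (no codas are permitted; onsets may contain at most 2 consonants).

1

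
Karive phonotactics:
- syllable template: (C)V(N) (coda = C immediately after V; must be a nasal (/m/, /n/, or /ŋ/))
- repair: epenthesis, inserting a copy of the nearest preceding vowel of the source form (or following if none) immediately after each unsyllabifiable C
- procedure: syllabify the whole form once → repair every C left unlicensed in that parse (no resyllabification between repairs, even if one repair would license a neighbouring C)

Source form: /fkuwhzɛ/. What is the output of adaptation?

Under (C)V(N), the unsyllabifiable consonants are /f/, /w/, /h/ (only a nasal (/m/, /n/, or /ŋ/) is licensed in coda position; onsets are limited to one consonant).
Inserting the epenthetic vowel yields /f/ → /fu/, /w/ → /wu/, /h/ → /hu/.

fukuwuhuzɛ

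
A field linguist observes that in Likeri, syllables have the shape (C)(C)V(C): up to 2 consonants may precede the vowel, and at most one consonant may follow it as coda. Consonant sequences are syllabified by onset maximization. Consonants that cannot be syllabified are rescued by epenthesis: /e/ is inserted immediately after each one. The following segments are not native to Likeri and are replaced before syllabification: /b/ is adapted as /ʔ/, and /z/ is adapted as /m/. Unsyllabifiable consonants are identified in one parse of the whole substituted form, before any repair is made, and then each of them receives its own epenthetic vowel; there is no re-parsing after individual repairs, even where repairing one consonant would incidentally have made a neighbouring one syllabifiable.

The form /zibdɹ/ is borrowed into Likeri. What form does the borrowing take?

Substitution: /z/ → /m/, /b/ → /ʔ/, giving /miʔdɹ/.
Syllabifying with onset maximization leaves /d/, /ɹ/ stranded (at most one coda consonant is licensed; onsets may contain at most 2 consonants).
Inserting the epenthetic vowel yields /d/ → /de/, /ɹ/ → /ɹe/.

miʔdeɹe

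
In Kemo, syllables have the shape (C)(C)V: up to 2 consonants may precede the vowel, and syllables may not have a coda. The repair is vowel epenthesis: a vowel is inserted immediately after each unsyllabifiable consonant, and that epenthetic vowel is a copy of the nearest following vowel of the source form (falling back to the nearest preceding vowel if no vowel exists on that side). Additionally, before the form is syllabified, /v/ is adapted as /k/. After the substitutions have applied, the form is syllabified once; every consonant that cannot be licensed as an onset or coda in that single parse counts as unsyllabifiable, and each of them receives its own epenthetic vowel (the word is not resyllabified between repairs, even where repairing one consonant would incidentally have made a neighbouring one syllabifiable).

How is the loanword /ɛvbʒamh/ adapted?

Substitution: /v/ → /k/, giving /ɛkbʒamh/.
Syllabifying with onset maximization leaves /k/, /m/, /h/ stranded (no codas are permitted; onsets may contain at most 2 consonants).
Inserting the epenthetic vowel yields /k/ → /ka/, /m/ → /ma/, /h/ → /ha/.

ɛkabʒamaha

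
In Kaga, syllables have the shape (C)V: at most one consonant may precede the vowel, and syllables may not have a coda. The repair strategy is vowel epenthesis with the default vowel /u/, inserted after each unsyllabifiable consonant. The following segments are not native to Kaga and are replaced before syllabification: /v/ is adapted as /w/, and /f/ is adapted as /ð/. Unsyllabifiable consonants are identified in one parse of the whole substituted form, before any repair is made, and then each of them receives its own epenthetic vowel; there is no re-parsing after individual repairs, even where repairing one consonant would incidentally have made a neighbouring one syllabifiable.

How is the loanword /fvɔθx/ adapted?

ðuwɔθuxu

Substitution: /f/ → /ð/, /v/ → /w/, giving /ðwɔθx/.
Syllabifying with onset maximization leaves /ð/, /θ/, /x/ stranded (no codas are permitted; onsets are limited to one consonant).
Each unlicensed consonant becomes the onset of a new syllable: /ð/ → /ðu/, /θ/ → /θu/, /x/ → /xu/.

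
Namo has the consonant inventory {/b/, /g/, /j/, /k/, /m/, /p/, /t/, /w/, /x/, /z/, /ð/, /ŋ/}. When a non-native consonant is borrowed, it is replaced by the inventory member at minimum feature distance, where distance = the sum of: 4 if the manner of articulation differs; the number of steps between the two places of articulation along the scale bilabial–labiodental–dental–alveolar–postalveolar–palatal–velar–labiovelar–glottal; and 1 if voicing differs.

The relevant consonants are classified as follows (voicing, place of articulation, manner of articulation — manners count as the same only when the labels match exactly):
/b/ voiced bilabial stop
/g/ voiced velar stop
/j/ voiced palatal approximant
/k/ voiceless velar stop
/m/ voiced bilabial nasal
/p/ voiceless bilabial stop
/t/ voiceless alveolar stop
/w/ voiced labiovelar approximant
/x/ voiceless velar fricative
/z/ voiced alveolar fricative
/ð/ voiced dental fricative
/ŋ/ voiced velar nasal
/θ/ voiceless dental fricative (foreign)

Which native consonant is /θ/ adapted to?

/ð/ is closest: same manner (fricative), place distance 0 (dental→dental), voicing differs (+1); total 1. Next closest is /z/ at distance 2.

ð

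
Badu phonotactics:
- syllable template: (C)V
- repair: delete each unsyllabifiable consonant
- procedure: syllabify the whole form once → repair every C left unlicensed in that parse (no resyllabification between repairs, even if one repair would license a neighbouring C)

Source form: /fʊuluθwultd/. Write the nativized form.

Syllabifying with onset maximization leaves /θ/, /l/, /t/, /d/ stranded (no codas are permitted; onsets are limited to one consonant).
Deleting the stranded consonants removes /θ/, /l/, /t/, /d/.

fʊuluwu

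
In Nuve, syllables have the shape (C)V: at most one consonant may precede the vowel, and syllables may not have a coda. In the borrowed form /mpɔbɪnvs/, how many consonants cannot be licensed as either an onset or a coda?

4

The consonants /m/, /n/, /v/, /s/ cannot be parsed into a legal (C)V syllable (no codas are permitted; onsets are limited to one consonant).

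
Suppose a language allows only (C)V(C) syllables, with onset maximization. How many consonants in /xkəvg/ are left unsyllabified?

2

Syllabifying with onset maximization leaves /x/, /g/ stranded (at most one coda consonant is licensed; onsets are limited to one consonant).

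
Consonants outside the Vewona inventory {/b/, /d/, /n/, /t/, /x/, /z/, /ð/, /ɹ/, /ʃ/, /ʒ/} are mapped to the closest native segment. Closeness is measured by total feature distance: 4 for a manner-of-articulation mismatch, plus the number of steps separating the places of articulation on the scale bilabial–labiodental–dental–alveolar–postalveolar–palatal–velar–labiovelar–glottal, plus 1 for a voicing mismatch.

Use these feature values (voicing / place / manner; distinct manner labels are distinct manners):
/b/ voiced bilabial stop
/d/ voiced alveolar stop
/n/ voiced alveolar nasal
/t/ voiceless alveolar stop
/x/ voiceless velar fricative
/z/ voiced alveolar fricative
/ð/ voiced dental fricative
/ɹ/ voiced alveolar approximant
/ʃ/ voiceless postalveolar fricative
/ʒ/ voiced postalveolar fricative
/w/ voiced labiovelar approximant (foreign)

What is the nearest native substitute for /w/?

ɹ

/ɹ/ is closest: same manner (approximant), place distance 4 (labiovelar→alveolar), same voicing; total 4. Next closest is /x/ at distance 6.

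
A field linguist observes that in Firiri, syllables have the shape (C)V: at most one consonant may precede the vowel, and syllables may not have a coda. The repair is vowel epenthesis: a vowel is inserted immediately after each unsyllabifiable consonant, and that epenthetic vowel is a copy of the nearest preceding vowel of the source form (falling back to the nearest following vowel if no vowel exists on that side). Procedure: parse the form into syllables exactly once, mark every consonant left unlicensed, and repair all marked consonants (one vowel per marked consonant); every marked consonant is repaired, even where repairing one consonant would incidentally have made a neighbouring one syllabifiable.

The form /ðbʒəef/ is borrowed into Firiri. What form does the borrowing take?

ðəbəʒəefe

Under (C)V, the unsyllabifiable consonants are /ð/, /b/, /f/ (no codas are permitted; onsets are limited to one consonant).
Epenthesis after each stranded consonant: /ð/ → /ðə/, /b/ → /bə/, /f/ → /fe/.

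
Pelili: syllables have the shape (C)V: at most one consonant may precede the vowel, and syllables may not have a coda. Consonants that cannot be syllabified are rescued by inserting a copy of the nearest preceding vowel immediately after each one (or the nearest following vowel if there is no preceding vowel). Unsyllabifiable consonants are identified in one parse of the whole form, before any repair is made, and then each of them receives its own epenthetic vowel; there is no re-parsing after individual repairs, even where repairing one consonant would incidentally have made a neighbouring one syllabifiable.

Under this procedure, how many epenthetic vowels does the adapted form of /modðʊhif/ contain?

2

The unsyllabifiable consonants are /d/, /f/; each receives one epenthetic vowel.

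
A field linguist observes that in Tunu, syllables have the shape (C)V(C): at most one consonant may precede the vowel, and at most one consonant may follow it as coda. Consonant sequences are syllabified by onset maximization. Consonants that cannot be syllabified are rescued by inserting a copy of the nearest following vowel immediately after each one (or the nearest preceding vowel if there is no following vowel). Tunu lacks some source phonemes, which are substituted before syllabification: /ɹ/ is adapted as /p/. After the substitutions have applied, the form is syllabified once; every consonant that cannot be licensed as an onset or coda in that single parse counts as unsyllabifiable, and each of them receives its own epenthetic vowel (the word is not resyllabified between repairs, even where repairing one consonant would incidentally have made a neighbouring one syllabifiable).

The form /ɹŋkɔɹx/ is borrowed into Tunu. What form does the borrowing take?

pɔŋɔkɔpxɔ

Substitution: /ɹ/ → /p/, giving /pŋkɔpx/.
Syllabifying with onset maximization leaves /p/, /ŋ/, /x/ stranded (at most one coda consonant is licensed; onsets are limited to one consonant).
Each unlicensed consonant becomes the onset of a new syllable: /p/ → /pɔ/, /ŋ/ → /ŋɔ/, /x/ → /xɔ/.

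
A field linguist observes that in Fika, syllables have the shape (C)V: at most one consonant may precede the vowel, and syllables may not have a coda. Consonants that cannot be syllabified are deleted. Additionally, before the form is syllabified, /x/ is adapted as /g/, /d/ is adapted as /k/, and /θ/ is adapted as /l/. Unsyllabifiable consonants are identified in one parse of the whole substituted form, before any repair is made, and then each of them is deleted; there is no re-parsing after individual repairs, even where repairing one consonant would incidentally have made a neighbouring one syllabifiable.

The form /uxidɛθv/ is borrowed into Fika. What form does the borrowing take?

Substitution: /x/ → /g/, /d/ → /k/, /θ/ → /l/, giving /ugikɛlv/.
The consonants /l/, /v/ cannot be parsed into a legal (C)V syllable (no codas are permitted; onsets are limited to one consonant).
Deletion applies to /l/, /v/.

ugikɛ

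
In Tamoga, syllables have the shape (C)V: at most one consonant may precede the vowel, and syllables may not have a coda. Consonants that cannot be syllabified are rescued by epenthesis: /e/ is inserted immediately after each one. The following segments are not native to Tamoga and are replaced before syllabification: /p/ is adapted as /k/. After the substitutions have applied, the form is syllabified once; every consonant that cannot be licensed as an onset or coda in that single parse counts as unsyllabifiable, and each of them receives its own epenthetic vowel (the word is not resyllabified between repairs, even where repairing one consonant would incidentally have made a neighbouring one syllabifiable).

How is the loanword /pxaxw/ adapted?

Substitution: /p/ → /k/, giving /kxaxw/.
Under (C)V, the unsyllabifiable consonants are /k/, /x/, /w/ (no codas are permitted; onsets are limited to one consonant).
Each unlicensed consonant becomes the onset of a new syllable: /k/ → /ke/, /x/ → /xe/, /w/ → /we/.

kexaxewe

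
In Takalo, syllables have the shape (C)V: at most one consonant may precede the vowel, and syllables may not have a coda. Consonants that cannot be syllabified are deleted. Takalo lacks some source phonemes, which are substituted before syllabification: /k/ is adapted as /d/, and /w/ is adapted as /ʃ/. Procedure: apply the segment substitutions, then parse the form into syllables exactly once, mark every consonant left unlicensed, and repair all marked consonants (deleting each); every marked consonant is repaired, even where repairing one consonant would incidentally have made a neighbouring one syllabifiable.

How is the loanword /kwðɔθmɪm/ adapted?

ðɔmɪ

Substitution: /k/ → /d/, /w/ → /ʃ/, giving /dʃðɔθmɪm/.
The consonants /d/, /ʃ/, /θ/, /m/ cannot be parsed into a legal (C)V syllable (no codas are permitted; onsets are limited to one consonant).
Each unlicensed consonant is deleted: /d/, /ʃ/, /θ/, /m/.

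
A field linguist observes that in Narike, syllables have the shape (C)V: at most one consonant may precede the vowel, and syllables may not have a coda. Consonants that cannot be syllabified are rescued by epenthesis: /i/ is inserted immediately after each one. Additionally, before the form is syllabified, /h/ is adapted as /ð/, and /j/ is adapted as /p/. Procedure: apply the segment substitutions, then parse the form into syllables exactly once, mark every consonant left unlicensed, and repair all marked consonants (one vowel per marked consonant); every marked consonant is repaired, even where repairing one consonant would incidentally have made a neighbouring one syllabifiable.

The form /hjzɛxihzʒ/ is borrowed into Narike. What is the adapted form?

Substitution: /h/ → /ð/, /j/ → /p/, giving /ðpzɛxiðzʒ/.
The consonants /ð/, /p/, /ð/, /z/, /ʒ/ cannot be parsed into a legal (C)V syllable (no codas are permitted; onsets are limited to one consonant).
Epenthesis after each stranded consonant: /ð/ → /ði/, /p/ → /pi/, /ð/ → /ði/, /z/ → /zi/, /ʒ/ → /ʒi/.

ðipizɛxiðiziʒi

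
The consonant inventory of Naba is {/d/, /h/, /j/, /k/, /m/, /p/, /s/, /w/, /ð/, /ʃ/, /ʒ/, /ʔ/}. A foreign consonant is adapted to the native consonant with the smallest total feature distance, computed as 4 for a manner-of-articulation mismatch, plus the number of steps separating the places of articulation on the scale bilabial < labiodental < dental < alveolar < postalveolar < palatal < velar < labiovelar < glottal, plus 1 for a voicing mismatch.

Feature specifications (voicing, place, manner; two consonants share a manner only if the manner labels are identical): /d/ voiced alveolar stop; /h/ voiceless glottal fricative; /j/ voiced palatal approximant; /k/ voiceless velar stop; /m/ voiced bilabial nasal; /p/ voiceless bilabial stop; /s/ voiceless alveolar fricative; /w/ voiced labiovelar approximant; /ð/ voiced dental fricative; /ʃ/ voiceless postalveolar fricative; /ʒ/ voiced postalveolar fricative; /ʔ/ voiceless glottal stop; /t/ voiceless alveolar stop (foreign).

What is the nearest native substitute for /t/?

/d/ is closest: same manner (stop), place distance 0 (alveolar→alveolar), voicing differs (+1); total 1. Next closest is /k/ at distance 3.

d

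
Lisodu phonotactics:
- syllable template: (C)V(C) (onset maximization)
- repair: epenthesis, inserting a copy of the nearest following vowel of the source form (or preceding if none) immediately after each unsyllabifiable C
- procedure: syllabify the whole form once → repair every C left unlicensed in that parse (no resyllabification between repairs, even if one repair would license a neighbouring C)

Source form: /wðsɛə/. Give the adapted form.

wɛðɛsɛə

The consonants /w/, /ð/ cannot be parsed into a legal (C)V(C) syllable (at most one coda consonant is licensed; onsets are limited to one consonant).
Each unlicensed consonant becomes the onset of a new syllable: /w/ → /wɛ/, /ð/ → /ðɛ/.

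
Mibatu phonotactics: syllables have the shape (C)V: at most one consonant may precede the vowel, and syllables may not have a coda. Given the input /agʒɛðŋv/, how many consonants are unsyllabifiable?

4

Under (C)V, the unsyllabifiable consonants are /g/, /ð/, /ŋ/, /v/ (no codas are permitted; onsets are limited to one consonant).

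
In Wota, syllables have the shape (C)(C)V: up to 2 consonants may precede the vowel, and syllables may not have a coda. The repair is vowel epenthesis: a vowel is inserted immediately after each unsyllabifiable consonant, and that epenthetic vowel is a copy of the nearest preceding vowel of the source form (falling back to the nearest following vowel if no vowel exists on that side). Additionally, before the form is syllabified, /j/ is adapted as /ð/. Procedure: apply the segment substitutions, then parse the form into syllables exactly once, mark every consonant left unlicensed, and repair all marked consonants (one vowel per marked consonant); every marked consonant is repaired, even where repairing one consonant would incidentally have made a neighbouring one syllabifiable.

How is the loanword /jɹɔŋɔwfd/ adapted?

Substitution: /j/ → /ð/, giving /ðɹɔŋɔwfd/.
The consonants /w/, /f/, /d/ cannot be parsed into a legal (C)(C)V syllable (no codas are permitted; onsets may contain at most 2 consonants).
Each unlicensed consonant becomes the onset of a new syllable: /w/ → /wɔ/, /f/ → /fɔ/, /d/ → /dɔ/.

ðɹɔŋɔwɔfɔdɔ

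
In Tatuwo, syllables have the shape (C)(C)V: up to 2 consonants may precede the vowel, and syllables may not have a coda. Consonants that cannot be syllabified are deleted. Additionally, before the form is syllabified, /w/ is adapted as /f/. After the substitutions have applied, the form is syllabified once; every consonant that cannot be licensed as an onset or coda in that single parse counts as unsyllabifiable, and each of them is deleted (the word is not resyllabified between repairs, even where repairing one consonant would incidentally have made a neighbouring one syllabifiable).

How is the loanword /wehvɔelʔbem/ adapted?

Substitution: /w/ → /f/, giving /fehvɔelʔbem/.
Under (C)(C)V, the unsyllabifiable consonants are /l/, /m/ (no codas are permitted; onsets may contain at most 2 consonants).
Deleting the stranded consonants removes /l/, /m/.

fehvɔeʔbe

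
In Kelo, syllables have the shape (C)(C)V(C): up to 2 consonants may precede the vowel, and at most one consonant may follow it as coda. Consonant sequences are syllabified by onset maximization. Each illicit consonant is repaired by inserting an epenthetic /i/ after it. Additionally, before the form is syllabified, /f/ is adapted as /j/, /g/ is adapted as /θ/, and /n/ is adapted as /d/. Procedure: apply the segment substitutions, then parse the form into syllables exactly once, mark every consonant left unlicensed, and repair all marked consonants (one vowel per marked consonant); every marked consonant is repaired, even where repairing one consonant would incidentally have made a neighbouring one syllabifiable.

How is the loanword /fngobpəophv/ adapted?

Substitution: /f/ → /j/, /n/ → /d/, /g/ → /θ/, giving /jdθobpəophv/.
Syllabifying with onset maximization leaves /j/, /h/, /v/ stranded (at most one coda consonant is licensed; onsets may contain at most 2 consonants).
Epenthesis after each stranded consonant: /j/ → /ji/, /h/ → /hi/, /v/ → /vi/.

jidθobpəophivi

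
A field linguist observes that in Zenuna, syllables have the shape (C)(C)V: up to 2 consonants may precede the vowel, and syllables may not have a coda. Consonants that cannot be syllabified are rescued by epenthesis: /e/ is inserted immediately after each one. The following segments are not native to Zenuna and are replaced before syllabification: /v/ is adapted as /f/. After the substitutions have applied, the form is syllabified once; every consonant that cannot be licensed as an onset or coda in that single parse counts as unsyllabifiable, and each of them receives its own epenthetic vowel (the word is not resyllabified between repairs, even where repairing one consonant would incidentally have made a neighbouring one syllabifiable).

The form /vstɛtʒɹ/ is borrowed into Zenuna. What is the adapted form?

festɛteʒeɹe

Substitution: /v/ → /f/, giving /fstɛtʒɹ/.
The consonants /f/, /t/, /ʒ/, /ɹ/ cannot be parsed into a legal (C)(C)V syllable (no codas are permitted; onsets may contain at most 2 consonants).
Inserting the epenthetic vowel yields /f/ → /fe/, /t/ → /te/, /ʒ/ → /ʒe/, /ɹ/ → /ɹe/.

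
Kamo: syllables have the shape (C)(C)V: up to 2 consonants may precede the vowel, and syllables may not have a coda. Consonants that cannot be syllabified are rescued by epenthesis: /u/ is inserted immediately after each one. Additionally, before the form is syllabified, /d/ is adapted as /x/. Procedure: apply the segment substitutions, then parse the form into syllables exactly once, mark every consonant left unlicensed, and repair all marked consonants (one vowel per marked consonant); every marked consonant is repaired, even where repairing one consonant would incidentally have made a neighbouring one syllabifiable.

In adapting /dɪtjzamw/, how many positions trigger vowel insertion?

3

After substitution the input is /xɪtjzamw/.
The unsyllabifiable consonants are /t/, /m/, /w/; each receives one epenthetic vowel.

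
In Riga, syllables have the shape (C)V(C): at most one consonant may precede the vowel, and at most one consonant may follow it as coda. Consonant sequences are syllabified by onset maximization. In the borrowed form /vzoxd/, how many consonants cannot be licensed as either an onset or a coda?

Syllabifying with onset maximization leaves /v/, /d/ stranded (at most one coda consonant is licensed; onsets are limited to one consonant).

2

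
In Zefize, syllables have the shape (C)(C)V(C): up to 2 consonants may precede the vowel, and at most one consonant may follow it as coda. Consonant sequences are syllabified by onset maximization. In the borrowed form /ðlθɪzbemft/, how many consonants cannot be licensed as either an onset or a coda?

Under (C)(C)V(C), the unsyllabifiable consonants are /ð/, /f/, /t/ (at most one coda consonant is licensed; onsets may contain at most 2 consonants).

3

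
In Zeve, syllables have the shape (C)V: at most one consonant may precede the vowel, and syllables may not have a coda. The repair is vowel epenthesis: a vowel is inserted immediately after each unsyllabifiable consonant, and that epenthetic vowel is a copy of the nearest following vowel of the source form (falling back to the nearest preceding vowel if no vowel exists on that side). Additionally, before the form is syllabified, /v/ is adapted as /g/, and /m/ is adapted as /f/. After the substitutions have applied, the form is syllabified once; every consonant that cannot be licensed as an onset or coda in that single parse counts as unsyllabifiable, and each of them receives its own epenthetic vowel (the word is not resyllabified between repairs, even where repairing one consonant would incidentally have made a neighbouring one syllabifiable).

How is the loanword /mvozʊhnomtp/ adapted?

fogozʊhonofotopo

Substitution: /m/ → /f/, /v/ → /g/, giving /fgozʊhnoftp/.
Syllabifying with onset maximization leaves /f/, /h/, /f/, /t/, /p/ stranded (no codas are permitted; onsets are limited to one consonant).
Inserting the epenthetic vowel yields /f/ → /fo/, /h/ → /ho/, /f/ → /fo/, /t/ → /to/, /p/ → /po/.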